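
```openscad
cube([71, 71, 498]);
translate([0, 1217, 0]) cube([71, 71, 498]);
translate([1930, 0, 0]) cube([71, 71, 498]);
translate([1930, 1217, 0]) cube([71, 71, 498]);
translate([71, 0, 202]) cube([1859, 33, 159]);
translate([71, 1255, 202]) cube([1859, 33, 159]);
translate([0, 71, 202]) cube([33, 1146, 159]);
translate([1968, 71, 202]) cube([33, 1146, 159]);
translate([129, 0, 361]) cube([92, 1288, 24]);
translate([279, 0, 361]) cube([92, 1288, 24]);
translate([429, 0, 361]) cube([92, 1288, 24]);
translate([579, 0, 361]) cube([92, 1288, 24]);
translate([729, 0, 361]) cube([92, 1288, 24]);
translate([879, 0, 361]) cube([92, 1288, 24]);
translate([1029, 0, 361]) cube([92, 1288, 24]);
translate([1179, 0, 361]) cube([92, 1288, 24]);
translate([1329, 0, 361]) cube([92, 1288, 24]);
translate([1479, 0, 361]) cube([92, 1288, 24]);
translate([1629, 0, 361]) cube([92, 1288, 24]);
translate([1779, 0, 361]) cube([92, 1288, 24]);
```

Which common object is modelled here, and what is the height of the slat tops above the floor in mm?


A bed frame. The slat-top height is 385 mm.

Four posts, four rails, and a row of slats — a bed frame. Slats sit on the rails at z = 202 + 159 = 361; with slat thickness 24, the top is 385 mm.


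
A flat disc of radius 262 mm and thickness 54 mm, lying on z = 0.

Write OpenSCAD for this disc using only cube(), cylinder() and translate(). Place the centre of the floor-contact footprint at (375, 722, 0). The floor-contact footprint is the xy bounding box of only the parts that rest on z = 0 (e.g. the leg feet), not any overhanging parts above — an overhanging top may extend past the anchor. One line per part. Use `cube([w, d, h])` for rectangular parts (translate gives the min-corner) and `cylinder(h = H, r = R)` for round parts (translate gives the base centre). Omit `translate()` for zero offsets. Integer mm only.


translate([375, 722, 0]) cylinder(h = 54, r = 262);


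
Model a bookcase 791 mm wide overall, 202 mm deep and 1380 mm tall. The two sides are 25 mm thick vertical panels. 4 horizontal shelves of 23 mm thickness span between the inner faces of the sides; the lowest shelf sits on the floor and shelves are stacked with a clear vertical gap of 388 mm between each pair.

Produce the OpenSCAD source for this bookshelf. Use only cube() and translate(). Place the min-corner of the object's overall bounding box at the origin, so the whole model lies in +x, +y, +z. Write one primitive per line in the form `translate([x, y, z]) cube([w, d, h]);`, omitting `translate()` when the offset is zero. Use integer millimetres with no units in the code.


cube([25, 202, 1380]);
translate([766, 0, 0]) cube([25, 202, 1380]);
translate([25, 0, 0]) cube([741, 202, 23]);
translate([25, 0, 411]) cube([741, 202, 23]);
translate([25, 0, 822]) cube([741, 202, 23]);
translate([25, 0, 1233]) cube([741, 202, 23]);


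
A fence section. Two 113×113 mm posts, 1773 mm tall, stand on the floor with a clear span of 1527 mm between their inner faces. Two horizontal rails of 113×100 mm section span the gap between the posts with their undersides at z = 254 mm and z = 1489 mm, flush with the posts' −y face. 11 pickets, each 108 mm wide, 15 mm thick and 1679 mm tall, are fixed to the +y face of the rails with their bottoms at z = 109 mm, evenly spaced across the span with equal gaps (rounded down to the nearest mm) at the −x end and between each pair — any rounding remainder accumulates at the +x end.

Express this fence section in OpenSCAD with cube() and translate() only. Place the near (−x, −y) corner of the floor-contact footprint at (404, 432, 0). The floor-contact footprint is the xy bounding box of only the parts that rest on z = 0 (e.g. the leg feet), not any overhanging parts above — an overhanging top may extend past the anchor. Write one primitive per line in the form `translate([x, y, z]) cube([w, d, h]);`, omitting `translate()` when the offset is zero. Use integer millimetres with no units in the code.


translate([404, 432, 0]) cube([113, 113, 1773]);
translate([2044, 432, 0]) cube([113, 113, 1773]);
translate([517, 432, 254]) cube([1527, 113, 100]);
translate([517, 432, 1489]) cube([1527, 113, 100]);
translate([545, 545, 109]) cube([108, 15, 1679]);
translate([681, 545, 109]) cube([108, 15, 1679]);
translate([817, 545, 109]) cube([108, 15, 1679]);
translate([953, 545, 109]) cube([108, 15, 1679]);
translate([1089, 545, 109]) cube([108, 15, 1679]);
translate([1225, 545, 109]) cube([108, 15, 1679]);
translate([1361, 545, 109]) cube([108, 15, 1679]);
translate([1497, 545, 109]) cube([108, 15, 1679]);
translate([1633, 545, 109]) cube([108, 15, 1679]);
translate([1769, 545, 109]) cube([108, 15, 1679]);
translate([1905, 545, 109]) cube([108, 15, 1679]);


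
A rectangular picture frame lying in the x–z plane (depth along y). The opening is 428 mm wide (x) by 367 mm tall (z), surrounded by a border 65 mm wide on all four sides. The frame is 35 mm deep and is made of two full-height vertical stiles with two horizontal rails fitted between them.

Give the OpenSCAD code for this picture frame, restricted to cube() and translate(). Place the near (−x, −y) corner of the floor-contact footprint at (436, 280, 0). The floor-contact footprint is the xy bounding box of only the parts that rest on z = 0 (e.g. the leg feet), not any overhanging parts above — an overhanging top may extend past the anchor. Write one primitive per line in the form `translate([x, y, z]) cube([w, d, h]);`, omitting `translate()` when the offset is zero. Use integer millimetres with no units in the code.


translate([436, 280, 0]) cube([65, 35, 497]);
translate([929, 280, 0]) cube([65, 35, 497]);
translate([501, 280, 0]) cube([428, 35, 65]);
translate([501, 280, 432]) cube([428, 35, 65]);


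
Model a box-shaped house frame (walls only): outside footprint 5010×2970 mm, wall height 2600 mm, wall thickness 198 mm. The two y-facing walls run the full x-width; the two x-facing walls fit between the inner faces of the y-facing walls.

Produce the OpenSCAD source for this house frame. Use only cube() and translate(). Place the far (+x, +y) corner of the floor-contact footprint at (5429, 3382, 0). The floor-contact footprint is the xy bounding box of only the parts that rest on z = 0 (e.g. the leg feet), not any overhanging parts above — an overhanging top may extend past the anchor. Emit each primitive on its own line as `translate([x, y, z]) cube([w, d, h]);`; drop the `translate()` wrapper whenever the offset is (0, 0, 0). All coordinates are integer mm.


translate([419, 412, 0]) cube([5010, 198, 2600]);
translate([419, 3184, 0]) cube([5010, 198, 2600]);
translate([419, 610, 0]) cube([198, 2574, 2600]);
translate([5231, 610, 0]) cube([198, 2574, 2600]);


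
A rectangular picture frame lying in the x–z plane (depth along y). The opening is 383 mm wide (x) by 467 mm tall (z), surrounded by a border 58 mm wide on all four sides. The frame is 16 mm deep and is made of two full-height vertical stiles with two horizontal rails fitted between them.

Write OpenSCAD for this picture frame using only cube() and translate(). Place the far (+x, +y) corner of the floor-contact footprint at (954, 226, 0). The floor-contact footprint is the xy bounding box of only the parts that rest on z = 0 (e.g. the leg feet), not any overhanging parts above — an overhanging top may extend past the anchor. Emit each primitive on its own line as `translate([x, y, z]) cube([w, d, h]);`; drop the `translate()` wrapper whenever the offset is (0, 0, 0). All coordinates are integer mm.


translate([455, 210, 0]) cube([58, 16, 583]);
translate([896, 210, 0]) cube([58, 16, 583]);
translate([513, 210, 0]) cube([383, 16, 58]);
translate([513, 210, 525]) cube([383, 16, 58]);


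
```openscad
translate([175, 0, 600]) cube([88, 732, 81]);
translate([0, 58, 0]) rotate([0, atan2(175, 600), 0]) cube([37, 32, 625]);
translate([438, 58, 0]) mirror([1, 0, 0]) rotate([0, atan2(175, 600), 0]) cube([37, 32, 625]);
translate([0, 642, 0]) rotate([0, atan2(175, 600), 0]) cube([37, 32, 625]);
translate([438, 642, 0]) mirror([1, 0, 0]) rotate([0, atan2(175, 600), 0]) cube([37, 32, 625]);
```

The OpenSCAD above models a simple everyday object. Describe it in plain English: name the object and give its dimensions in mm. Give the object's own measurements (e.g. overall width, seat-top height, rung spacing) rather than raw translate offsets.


A sawhorse. A 88×732×81 mm beam (x, y, z) sits on two A-frame leg pairs. Each pair is two raked legs of 37×32 mm section (32 mm along y) splaying symmetrically in x. Each leg rises 600 mm vertically over 175 mm of horizontal reach and is 625 mm long along its own axis. Every leg's outer bottom edge rests on the floor and its outer top edge meets a bottom edge of the beam — the left legs (tilting toward +x) meet the beam's −x bottom edge, the right legs (their mirror images, tilting toward −x) meet its +x bottom edge — so the leg tops tuck under the beam, the beam's underside is 600 mm above the floor, and the feet are 438 mm apart outside-to-outside with the beam centred between them. The two leg pairs are set in 58 mm from either end of the beam.


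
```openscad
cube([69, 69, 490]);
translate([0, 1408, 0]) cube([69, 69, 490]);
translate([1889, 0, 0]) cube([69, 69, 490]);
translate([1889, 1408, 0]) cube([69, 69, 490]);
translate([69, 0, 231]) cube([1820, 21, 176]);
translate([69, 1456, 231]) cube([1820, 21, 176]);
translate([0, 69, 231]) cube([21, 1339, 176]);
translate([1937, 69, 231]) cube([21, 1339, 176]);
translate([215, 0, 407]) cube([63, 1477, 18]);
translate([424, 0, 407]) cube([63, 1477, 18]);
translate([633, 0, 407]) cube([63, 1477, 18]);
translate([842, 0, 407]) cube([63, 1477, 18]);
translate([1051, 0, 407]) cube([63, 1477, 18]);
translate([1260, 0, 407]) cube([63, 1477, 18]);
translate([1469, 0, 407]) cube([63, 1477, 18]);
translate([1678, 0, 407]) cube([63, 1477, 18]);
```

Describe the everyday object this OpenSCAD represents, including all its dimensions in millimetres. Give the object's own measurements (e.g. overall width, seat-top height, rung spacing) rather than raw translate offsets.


A bed frame 1958 mm long (x) by 1477 mm wide (y). Four 69×69 mm corner posts, 490 mm tall, at the corners of the footprint. Four rails of 21 mm thickness and 176 mm height run between adjacent posts with their undersides at z = 231 mm, their outer faces flush with the outside of the frame (the two x-running rails run between the posts' inner faces; the two y-running rails run between the posts' inner faces). 8 slats, each 63 mm wide (x) and 18 mm thick, lie across the top of the two x-running rails, running the full 1477 mm width of the frame in y; along x they sit between the end posts with a 146 mm gap after the −x posts and between neighbouring slats, leaving 148 mm before the +x posts.


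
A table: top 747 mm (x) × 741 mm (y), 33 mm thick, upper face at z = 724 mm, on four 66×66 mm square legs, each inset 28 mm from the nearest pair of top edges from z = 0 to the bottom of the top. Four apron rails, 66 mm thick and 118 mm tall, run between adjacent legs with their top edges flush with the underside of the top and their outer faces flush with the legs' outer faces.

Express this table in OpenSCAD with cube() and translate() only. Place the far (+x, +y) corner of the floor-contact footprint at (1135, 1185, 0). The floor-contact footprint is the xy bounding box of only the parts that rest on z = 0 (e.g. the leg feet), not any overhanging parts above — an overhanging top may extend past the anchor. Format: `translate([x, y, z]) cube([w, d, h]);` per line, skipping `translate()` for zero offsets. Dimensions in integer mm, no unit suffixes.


translate([416, 472, 691]) cube([747, 741, 33]);
translate([444, 500, 0]) cube([66, 66, 691]);
translate([1069, 500, 0]) cube([66, 66, 691]);
translate([444, 1119, 0]) cube([66, 66, 691]);
translate([1069, 1119, 0]) cube([66, 66, 691]);
translate([510, 500, 573]) cube([559, 66, 118]);
translate([510, 1119, 573]) cube([559, 66, 118]);
translate([444, 566, 573]) cube([66, 553, 118]);
translate([1069, 566, 573]) cube([66, 553, 118]);


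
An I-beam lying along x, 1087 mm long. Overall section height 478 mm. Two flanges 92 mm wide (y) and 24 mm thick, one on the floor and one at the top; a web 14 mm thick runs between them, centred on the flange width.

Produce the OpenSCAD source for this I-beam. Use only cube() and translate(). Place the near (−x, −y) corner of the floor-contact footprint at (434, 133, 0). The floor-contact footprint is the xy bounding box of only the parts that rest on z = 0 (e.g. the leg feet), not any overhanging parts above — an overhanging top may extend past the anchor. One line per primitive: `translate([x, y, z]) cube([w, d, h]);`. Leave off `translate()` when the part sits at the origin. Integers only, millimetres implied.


translate([434, 133, 0]) cube([1087, 92, 24]);
translate([434, 172, 24]) cube([1087, 14, 430]);
translate([434, 133, 454]) cube([1087, 92, 24]);


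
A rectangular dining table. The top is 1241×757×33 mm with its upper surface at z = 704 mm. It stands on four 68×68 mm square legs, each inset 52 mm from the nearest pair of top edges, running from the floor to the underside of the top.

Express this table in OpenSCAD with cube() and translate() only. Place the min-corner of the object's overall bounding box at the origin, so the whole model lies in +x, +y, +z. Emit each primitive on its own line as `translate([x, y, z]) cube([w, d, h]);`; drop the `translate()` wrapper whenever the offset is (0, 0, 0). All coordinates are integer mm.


translate([0, 0, 671]) cube([1241, 757, 33]);
translate([52, 52, 0]) cube([68, 68, 671]);
translate([1121, 52, 0]) cube([68, 68, 671]);
translate([52, 637, 0]) cube([68, 68, 671]);
translate([1121, 637, 0]) cube([68, 68, 671]);


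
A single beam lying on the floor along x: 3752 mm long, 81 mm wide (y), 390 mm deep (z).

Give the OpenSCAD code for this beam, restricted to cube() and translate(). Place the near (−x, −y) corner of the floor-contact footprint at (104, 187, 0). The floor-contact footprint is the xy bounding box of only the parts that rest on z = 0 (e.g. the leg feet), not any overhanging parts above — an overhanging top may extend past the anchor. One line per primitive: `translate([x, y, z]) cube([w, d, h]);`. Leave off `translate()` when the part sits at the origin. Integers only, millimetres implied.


translate([104, 187, 0]) cube([3752, 81, 390]);


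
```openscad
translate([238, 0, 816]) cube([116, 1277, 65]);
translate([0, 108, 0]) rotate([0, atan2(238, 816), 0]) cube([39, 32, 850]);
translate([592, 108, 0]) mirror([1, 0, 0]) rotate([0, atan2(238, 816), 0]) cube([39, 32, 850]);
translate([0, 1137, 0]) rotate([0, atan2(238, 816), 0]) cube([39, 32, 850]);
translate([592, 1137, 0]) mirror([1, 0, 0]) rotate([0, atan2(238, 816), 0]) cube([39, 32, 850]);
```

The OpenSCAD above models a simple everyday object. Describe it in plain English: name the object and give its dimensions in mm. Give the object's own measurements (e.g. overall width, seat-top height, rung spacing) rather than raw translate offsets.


A sawhorse. A 116×1277×65 mm beam (x, y, z) sits on two A-frame leg pairs. Each pair is two raked legs of 39×32 mm section (32 mm along y) splaying symmetrically in x. Each leg rises 816 mm vertically over 238 mm of horizontal reach and is 850 mm long along its own axis. Every leg's outer bottom edge rests on the floor and its outer top edge meets a bottom edge of the beam — the left legs (tilting toward +x) meet the beam's −x bottom edge, the right legs (their mirror images, tilting toward −x) meet its +x bottom edge — so the leg tops tuck under the beam, the beam's underside is 816 mm above the floor, and the feet are 592 mm apart outside-to-outside with the beam centred between them. The two leg pairs are set in 108 mm from either end of the beam.


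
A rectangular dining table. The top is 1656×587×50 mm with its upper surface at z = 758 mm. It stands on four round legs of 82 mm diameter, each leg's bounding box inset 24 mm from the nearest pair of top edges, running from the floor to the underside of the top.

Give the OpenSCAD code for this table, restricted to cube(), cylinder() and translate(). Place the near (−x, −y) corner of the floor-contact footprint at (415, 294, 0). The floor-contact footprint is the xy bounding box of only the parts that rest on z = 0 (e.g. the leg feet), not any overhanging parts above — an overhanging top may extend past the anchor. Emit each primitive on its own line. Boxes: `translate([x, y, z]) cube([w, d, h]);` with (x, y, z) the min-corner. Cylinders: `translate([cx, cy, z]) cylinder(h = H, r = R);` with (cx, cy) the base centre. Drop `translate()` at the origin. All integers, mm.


// leg_h = 758 - 50 = 708
translate([391, 270, 708]) cube([1656, 587, 50]);
translate([456, 335, 0]) cylinder(h = 708, r = 41);
translate([1982, 335, 0]) cylinder(h = 708, r = 41);
translate([456, 792, 0]) cylinder(h = 708, r = 41);
translate([1982, 792, 0]) cylinder(h = 708, r = 41);


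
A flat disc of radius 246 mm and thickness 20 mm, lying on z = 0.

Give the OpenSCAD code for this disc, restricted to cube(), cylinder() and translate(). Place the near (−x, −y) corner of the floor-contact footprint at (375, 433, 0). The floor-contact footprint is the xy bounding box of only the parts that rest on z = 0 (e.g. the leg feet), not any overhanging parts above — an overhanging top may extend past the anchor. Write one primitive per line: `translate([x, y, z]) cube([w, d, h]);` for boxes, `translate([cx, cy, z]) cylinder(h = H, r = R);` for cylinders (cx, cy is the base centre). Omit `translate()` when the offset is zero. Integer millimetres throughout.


translate([621, 679, 0]) cylinder(h = 20, r = 246);


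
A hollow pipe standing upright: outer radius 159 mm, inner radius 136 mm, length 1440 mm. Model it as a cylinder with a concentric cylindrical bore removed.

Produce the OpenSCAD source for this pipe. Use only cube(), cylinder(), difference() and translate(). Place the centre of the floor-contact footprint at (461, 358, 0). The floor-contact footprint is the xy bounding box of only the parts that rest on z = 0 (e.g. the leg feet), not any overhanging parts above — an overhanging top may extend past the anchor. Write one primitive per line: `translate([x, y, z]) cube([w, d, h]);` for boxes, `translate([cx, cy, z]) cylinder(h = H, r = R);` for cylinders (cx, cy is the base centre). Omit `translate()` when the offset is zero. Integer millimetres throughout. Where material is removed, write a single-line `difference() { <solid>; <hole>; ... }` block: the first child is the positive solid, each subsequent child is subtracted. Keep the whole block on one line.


difference() { translate([461, 358, 0]) cylinder(h = 1440, r = 159); translate([461, 358, 0]) cylinder(h = 1440, r = 136); }


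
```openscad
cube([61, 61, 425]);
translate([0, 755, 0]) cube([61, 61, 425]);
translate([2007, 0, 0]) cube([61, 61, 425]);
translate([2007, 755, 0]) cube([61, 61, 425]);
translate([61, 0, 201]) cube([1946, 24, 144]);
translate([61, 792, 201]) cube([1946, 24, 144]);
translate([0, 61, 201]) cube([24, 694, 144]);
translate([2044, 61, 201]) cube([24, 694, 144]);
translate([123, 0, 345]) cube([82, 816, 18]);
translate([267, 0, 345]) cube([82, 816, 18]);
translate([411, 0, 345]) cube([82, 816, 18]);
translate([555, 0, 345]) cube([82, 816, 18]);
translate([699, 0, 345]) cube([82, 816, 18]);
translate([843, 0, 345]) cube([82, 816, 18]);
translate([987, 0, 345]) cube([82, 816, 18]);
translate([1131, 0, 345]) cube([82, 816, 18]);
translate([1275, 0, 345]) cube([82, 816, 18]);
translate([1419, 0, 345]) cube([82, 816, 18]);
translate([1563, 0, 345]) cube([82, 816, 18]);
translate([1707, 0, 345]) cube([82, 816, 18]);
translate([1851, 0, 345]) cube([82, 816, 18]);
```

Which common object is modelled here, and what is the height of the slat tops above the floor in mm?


A bed frame. The slat-top height is 363 mm.

Four posts, four rails, and a row of slats — a bed frame. Slats sit on the rails at z = 201 + 144 = 345; with slat thickness 18, the top is 363 mm.


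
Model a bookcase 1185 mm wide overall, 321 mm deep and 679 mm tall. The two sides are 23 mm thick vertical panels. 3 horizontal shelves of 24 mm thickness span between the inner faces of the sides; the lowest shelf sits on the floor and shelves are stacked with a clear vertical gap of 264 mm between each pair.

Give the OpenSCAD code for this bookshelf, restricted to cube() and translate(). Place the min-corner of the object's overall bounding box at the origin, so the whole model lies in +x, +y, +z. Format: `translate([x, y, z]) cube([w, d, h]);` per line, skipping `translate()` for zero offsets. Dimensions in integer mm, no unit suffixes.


cube([23, 321, 679]);
translate([1162, 0, 0]) cube([23, 321, 679]);
translate([23, 0, 0]) cube([1139, 321, 24]);
translate([23, 0, 288]) cube([1139, 321, 24]);
translate([23, 0, 576]) cube([1139, 321, 24]);


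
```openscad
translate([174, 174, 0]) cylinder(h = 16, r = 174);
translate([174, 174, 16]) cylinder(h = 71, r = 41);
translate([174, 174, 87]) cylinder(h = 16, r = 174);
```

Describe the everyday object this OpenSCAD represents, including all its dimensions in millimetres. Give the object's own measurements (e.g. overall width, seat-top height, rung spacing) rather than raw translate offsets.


A spool: two coaxial disc flanges of radius 174 mm and thickness 16 mm, joined by a core cylinder of radius 41 mm and height 71 mm. The lower flange rests on z = 0 and the three cylinders share a vertical axis.


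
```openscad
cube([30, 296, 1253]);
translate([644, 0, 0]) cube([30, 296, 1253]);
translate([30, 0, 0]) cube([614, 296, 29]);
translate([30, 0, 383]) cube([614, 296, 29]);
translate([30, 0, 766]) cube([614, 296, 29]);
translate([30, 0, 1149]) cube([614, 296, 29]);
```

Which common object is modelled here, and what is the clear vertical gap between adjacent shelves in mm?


A bookshelf. The clear shelf gap is 354 mm.

Two tall side panels with 4 horizontal boards between them — a bookshelf. The first two shelf undersides are at z = 0 and z = 383; with shelf thickness 29, the clear gap is 383 − 0 − 29 = 354 mm.


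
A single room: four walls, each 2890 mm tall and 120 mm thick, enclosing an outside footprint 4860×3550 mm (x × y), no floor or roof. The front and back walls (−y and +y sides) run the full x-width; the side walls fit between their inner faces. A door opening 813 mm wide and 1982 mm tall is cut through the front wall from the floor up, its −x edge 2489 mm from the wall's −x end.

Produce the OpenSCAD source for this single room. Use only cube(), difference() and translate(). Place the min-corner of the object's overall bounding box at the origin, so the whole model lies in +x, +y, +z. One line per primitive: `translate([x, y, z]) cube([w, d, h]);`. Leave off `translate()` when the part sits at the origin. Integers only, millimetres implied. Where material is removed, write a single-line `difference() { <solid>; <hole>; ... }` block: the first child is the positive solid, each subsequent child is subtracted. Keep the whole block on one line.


difference() { cube([4860, 120, 2890]); translate([2489, 0, 0]) cube([813, 120, 1982]); }
translate([0, 3430, 0]) cube([4860, 120, 2890]);
translate([0, 120, 0]) cube([120, 3310, 2890]);
translate([4740, 120, 0]) cube([120, 3310, 2890]);


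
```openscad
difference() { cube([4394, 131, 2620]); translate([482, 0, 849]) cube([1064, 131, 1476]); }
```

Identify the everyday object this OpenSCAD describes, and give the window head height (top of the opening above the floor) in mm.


A wall with a window opening. The window head height is 2325 mm.

A wall with a rectangular opening subtracted — a window. Sill at z = 849, opening 1476 mm tall, so the head is at 849 + 1476 = 2325 mm.


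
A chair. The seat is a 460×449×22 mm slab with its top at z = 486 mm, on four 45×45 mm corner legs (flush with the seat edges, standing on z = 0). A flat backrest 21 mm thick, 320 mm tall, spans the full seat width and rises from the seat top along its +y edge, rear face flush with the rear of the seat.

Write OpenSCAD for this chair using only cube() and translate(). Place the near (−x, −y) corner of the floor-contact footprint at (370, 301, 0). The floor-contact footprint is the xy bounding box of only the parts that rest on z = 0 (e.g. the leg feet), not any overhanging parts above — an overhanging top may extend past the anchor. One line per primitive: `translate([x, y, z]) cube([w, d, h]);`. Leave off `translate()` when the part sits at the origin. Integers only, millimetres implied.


// leg_h = 486 - 22 = 464
translate([370, 301, 464]) cube([460, 449, 22]);
translate([370, 301, 0]) cube([45, 45, 464]);
translate([785, 301, 0]) cube([45, 45, 464]);
translate([370, 705, 0]) cube([45, 45, 464]);
translate([785, 705, 0]) cube([45, 45, 464]);
translate([370, 729, 486]) cube([460, 21, 320]);


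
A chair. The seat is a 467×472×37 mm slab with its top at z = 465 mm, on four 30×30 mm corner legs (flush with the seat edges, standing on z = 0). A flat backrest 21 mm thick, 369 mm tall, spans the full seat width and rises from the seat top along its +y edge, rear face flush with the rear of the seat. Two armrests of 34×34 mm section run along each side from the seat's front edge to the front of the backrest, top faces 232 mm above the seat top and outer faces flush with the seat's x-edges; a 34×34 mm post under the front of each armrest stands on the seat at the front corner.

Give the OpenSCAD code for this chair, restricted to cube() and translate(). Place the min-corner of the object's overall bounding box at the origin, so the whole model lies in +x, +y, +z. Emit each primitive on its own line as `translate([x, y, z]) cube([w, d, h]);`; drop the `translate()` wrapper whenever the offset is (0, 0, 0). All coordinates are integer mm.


// leg_h = 465 - 37 = 428
// arm post h = 232 - 34 = 198
translate([0, 0, 428]) cube([467, 472, 37]);
cube([30, 30, 428]);
translate([437, 0, 0]) cube([30, 30, 428]);
translate([0, 442, 0]) cube([30, 30, 428]);
translate([437, 442, 0]) cube([30, 30, 428]);
translate([0, 451, 465]) cube([467, 21, 369]);
translate([0, 0, 663]) cube([34, 451, 34]);
translate([433, 0, 663]) cube([34, 451, 34]);
translate([0, 0, 465]) cube([34, 34, 198]);
translate([433, 0, 465]) cube([34, 34, 198]);


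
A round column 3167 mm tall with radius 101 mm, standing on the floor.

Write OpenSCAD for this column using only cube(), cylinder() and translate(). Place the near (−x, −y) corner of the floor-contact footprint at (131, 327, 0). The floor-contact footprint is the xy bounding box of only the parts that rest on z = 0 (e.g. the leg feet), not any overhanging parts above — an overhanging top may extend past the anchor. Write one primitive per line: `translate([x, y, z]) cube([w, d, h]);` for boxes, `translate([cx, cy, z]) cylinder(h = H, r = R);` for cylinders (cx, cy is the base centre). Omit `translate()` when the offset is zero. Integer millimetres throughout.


translate([232, 428, 0]) cylinder(h = 3167, r = 101);


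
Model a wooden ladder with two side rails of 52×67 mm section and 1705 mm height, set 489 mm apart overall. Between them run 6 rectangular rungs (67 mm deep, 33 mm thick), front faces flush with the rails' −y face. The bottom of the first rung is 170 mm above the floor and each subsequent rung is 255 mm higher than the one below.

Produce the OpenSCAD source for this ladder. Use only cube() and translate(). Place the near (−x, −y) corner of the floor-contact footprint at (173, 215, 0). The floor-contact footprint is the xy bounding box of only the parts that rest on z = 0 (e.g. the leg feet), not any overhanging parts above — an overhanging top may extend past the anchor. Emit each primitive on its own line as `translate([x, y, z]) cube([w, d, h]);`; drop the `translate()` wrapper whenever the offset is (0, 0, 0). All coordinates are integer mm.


// rung span = 489 - 2*52 = 385
// rung[k] z = 170 + k*255
translate([173, 215, 0]) cube([52, 67, 1705]);
translate([610, 215, 0]) cube([52, 67, 1705]);
translate([225, 215, 170]) cube([385, 67, 33]);
translate([225, 215, 425]) cube([385, 67, 33]);
translate([225, 215, 680]) cube([385, 67, 33]);
translate([225, 215, 935]) cube([385, 67, 33]);
translate([225, 215, 1190]) cube([385, 67, 33]);
translate([225, 215, 1445]) cube([385, 67, 33]);


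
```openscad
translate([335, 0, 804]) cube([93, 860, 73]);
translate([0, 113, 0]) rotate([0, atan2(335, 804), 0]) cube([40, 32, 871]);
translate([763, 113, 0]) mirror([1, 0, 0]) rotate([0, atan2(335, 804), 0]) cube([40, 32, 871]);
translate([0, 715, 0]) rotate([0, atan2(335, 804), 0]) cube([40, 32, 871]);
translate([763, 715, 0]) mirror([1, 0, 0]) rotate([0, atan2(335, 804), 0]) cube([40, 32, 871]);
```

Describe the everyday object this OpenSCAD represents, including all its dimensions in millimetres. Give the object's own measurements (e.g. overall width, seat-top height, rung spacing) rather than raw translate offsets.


A sawhorse. A 93×860×73 mm beam (x, y, z) sits on two A-frame leg pairs. Each pair is two raked legs of 40×32 mm section (32 mm along y) splaying symmetrically in x. Each leg rises 804 mm vertically over 335 mm of horizontal reach and is 871 mm long along its own axis. Every leg's outer bottom edge rests on the floor and its outer top edge meets a bottom edge of the beam — the left legs (tilting toward +x) meet the beam's −x bottom edge, the right legs (their mirror images, tilting toward −x) meet its +x bottom edge — so the leg tops tuck under the beam, the beam's underside is 804 mm above the floor, and the feet are 763 mm apart outside-to-outside with the beam centred between them. The two leg pairs are set in 113 mm from either end of the beam.


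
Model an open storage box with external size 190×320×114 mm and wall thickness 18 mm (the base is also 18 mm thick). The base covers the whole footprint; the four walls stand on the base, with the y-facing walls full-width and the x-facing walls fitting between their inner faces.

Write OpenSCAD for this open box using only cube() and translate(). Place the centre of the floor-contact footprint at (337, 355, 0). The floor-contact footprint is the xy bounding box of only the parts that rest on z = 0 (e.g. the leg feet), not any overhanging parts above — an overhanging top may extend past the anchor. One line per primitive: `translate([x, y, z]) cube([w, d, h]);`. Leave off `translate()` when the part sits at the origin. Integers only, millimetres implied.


translate([242, 195, 0]) cube([190, 320, 18]);
translate([242, 195, 18]) cube([190, 18, 96]);
translate([242, 497, 18]) cube([190, 18, 96]);
translate([242, 213, 18]) cube([18, 284, 96]);
translate([414, 213, 18]) cube([18, 284, 96]);


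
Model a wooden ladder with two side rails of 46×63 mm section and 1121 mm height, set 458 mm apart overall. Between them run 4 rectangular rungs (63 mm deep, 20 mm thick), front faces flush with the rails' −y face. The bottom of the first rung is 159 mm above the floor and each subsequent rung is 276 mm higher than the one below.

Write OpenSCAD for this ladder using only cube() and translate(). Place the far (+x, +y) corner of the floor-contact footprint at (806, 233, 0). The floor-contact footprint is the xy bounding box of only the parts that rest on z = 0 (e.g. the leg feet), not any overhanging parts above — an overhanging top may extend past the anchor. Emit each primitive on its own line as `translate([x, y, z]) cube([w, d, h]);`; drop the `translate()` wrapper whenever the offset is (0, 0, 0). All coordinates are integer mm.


translate([348, 170, 0]) cube([46, 63, 1121]);
translate([760, 170, 0]) cube([46, 63, 1121]);
translate([394, 170, 159]) cube([366, 63, 20]);
translate([394, 170, 435]) cube([366, 63, 20]);
translate([394, 170, 711]) cube([366, 63, 20]);
translate([394, 170, 987]) cube([366, 63, 20]);


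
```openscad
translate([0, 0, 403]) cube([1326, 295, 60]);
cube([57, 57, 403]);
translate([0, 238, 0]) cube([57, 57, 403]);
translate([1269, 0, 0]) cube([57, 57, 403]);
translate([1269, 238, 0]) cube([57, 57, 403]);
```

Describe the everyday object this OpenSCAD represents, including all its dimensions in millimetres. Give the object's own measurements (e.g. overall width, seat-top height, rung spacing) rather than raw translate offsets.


A bench: a 1326×295 mm seat slab, 60 mm thick, top at z = 463 mm, on four 57×57 mm square legs flush with the seat corners and standing on z = 0.


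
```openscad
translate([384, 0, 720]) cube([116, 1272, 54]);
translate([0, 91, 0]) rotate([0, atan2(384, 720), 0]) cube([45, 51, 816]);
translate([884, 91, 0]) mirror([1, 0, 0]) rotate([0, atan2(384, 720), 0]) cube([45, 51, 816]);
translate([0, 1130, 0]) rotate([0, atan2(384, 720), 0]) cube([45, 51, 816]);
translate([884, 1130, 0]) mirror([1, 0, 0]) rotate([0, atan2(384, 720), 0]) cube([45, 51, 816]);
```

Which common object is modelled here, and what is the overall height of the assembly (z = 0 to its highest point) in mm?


A sawhorse. The overall height is 774 mm.

A beam across two mirrored pairs of raked legs — a sawhorse. The beam's underside is at z = 720 (matching the legs' vertical rise in atan2(384, 720)) and the beam is 54 mm tall, so its top is at 720 + 54 = 774 mm. The raked legs top out at the beam's underside, so that is the highest point.


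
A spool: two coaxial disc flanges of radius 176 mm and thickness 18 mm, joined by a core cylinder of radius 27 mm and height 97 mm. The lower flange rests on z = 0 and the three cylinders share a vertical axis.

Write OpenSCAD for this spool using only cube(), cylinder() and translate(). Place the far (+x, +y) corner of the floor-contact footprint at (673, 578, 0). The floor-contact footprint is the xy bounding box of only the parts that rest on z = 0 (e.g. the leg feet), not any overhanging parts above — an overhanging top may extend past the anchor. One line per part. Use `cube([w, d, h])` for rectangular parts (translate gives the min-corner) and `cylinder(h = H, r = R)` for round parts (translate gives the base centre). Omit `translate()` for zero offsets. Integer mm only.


translate([497, 402, 0]) cylinder(h = 18, r = 176);
translate([497, 402, 18]) cylinder(h = 97, r = 27);
translate([497, 402, 115]) cylinder(h = 18, r = 176);


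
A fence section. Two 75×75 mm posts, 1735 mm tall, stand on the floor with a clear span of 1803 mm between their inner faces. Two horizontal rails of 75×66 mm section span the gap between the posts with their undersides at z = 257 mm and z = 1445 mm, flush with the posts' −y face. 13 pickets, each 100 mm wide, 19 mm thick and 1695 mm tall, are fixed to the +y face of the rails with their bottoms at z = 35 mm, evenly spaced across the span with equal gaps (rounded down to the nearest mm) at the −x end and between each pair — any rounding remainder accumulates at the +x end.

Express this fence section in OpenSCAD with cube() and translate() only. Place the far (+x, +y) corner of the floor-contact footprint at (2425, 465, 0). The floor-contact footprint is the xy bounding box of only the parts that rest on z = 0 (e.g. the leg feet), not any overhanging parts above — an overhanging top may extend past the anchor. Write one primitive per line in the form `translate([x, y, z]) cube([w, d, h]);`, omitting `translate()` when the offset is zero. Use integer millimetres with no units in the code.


translate([472, 390, 0]) cube([75, 75, 1735]);
translate([2350, 390, 0]) cube([75, 75, 1735]);
translate([547, 390, 257]) cube([1803, 75, 66]);
translate([547, 390, 1445]) cube([1803, 75, 66]);
translate([582, 465, 35]) cube([100, 19, 1695]);
translate([717, 465, 35]) cube([100, 19, 1695]);
translate([852, 465, 35]) cube([100, 19, 1695]);
translate([987, 465, 35]) cube([100, 19, 1695]);
translate([1122, 465, 35]) cube([100, 19, 1695]);
translate([1257, 465, 35]) cube([100, 19, 1695]);
translate([1392, 465, 35]) cube([100, 19, 1695]);
translate([1527, 465, 35]) cube([100, 19, 1695]);
translate([1662, 465, 35]) cube([100, 19, 1695]);
translate([1797, 465, 35]) cube([100, 19, 1695]);
translate([1932, 465, 35]) cube([100, 19, 1695]);
translate([2067, 465, 35]) cube([100, 19, 1695]);
translate([2202, 465, 35]) cube([100, 19, 1695]);


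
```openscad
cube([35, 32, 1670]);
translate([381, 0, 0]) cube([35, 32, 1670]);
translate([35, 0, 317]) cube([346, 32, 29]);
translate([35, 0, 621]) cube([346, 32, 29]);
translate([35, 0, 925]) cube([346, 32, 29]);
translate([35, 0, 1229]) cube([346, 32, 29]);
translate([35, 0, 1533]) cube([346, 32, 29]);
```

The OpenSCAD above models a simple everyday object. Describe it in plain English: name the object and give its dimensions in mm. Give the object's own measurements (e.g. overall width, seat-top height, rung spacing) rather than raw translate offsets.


A straight ladder. Two 35×32 mm vertical rails, 1670 mm tall, stand 416 mm apart (outside-to-outside) with their front faces coplanar on the −y side. 5 rungs, each 32 mm deep and 29 mm tall, span between the inner faces of the rails, front faces flush with the rails. The lowest rung's underside is at z = 317 mm and rungs are spaced 304 mm apart (underside to underside).


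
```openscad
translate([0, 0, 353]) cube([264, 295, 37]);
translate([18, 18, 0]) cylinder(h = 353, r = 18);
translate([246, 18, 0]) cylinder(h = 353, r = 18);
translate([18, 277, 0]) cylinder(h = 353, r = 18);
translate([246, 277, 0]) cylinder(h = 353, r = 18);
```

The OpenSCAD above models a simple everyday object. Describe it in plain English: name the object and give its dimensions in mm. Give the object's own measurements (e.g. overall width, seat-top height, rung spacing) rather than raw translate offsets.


A four-legged stool. The seat is a 264×295×37 mm slab whose top surface is at z = 390 mm; four round legs, each 36 mm in diameter, run from the floor (z = 0) to the underside of the seat, each leg's axis is inset half a diameter from the nearest pair of seat edges (so the leg's bounding box is flush with the corner).


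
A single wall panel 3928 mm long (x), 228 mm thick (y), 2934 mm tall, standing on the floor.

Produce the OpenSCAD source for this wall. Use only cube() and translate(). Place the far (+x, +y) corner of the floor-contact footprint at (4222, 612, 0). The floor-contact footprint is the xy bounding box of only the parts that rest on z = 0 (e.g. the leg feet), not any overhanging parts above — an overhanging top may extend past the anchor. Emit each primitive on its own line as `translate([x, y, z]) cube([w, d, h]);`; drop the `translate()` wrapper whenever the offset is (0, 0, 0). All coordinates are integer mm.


translate([294, 384, 0]) cube([3928, 228, 2934]);


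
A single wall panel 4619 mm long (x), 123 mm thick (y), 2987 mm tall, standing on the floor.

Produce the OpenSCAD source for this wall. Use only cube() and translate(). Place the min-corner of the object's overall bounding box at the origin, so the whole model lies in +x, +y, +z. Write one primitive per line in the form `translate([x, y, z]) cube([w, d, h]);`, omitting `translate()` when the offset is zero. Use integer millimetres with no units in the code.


cube([4619, 123, 2987]);


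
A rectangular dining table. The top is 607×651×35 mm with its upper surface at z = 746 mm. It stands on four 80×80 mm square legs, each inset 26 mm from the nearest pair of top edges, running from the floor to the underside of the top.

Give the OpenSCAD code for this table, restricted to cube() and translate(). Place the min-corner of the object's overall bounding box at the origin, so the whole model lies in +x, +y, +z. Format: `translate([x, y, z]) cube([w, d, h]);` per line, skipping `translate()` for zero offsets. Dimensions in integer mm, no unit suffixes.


translate([0, 0, 711]) cube([607, 651, 35]);
translate([26, 26, 0]) cube([80, 80, 711]);
translate([501, 26, 0]) cube([80, 80, 711]);
translate([26, 545, 0]) cube([80, 80, 711]);
translate([501, 545, 0]) cube([80, 80, 711]);


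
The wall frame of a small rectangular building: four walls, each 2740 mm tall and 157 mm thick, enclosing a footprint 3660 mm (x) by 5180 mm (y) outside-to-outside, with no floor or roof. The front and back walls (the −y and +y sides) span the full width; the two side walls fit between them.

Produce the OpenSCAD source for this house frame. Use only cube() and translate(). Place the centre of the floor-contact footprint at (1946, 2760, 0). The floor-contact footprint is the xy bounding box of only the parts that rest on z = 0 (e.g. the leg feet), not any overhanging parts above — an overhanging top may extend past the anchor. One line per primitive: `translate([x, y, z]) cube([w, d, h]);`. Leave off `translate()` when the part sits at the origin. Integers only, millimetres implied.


translate([116, 170, 0]) cube([3660, 157, 2740]);
translate([116, 5193, 0]) cube([3660, 157, 2740]);
translate([116, 327, 0]) cube([157, 4866, 2740]);
translate([3619, 327, 0]) cube([157, 4866, 2740]);
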